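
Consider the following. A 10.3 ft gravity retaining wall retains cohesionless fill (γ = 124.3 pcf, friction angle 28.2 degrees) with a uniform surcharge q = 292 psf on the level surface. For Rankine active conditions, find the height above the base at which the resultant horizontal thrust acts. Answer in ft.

K_a = 0.3582.
Triangular part P₁ = ½K_aγH² = 2362 at H/3 = 3.433 ft; rectangular part P₂ = K_a q H = 1077 at H/2 = 5.150 ft.
ȳ = (P₁·3.433 + P₂·5.150)/(P₁+P₂) = 3.971 ft.

3.97 ft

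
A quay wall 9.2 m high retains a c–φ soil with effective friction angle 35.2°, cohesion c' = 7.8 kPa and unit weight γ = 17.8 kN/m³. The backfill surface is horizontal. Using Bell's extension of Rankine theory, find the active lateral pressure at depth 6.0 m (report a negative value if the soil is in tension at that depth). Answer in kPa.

K_a = (1 − sin φ)/(1 + sin φ) = 0.2687.
σ_a = K_a γ z − 2c√K_a = 0.2687×17.8×6.0 − 2×7.8×0.5184 = 20.61 kPa.

20.6 kPa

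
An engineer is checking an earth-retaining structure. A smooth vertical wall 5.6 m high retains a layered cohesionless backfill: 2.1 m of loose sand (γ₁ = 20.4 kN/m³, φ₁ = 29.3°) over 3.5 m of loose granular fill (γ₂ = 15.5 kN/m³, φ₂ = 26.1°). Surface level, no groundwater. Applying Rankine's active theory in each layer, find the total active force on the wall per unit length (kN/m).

111 kN/m

K_a1 = tan²(45°−29.3°/2) = 0.3428; K_a2 = tan²(45°−26.1°/2) = 0.3889.
Layer 1: σ at base = K_a1 γ₁ h₁ = 14.69 kPa; P₁ = ½×14.69×2.1 = 15.42.
Layer 2: σ_v at top = γ₁h₁ = 42.84; σ_h top = K_a2×42.84 = 16.66; σ_h base = K_a2×(42.84+15.5×3.5) = 37.76.
P₂ = ½(16.66+37.76)×3.5 = 95.24. Total P_a = 15.42+95.24 = 110.7 kN/m.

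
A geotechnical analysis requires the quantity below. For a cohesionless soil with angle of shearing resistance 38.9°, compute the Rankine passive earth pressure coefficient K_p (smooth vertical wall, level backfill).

K_p = (1 + sin φ)/(1 − sin φ) = tan²(45° + 38.9°/2) = 4.376.

4.38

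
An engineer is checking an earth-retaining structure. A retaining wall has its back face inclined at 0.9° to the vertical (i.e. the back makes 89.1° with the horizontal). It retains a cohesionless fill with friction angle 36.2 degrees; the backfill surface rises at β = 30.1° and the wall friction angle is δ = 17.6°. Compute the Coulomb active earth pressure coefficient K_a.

K_a = sin²(α+φ) / [sin²α · sin(α−δ) · (1 + √{sin(φ+δ)sin(φ−β) / (sin(α−δ)sin(α+β))})²].
With α = 89.1°, φ = 36.2°, δ = 17.6°, β = 30.1°: K_a = 0.4021.

0.402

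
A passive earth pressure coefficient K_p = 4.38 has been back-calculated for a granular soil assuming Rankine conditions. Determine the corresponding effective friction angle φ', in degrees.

K_p = (1+sin φ)/(1−sin φ) ⇒ sin φ = (K_p − 1)/(K_p + 1) = 0.6283.
φ = arcsin(0.6283) = 38.92°.

38.9°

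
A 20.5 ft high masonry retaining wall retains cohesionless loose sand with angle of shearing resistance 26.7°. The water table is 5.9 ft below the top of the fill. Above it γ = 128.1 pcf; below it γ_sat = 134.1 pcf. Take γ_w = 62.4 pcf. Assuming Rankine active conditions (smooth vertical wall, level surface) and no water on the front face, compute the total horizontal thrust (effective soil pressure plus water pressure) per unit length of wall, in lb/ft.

K_a = tan²(45° − φ/2) = 0.3800.
γ' = 134.1 − 62.4 = 71.70 pcf. Depth below WT = 14.6 ft.
σ'_h at WT = K_a γ d_w = 287.2 psf; at base = 287.2 + K_a γ' × 14.6 = 684.9 psf.
P₁ (0–5.9 ft) = ½×287.2×5.9 = 847.1. P₂ (5.9–20.5 ft) = ½(287.2+684.9)×14.6 = 7096.
P_w = ½ γ_w h₂² = 0.5×62.4×14.6² = 6651. Total = 847.1+7096+6651 = 14590 lb/ft.

14600 lb/ft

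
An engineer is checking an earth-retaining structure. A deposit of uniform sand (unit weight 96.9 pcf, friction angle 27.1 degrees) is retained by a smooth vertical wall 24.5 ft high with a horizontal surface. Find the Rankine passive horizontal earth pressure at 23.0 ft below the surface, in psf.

K_p = (1 + sin φ)/(1 − sin φ) = 2.673.
σ_h = K_p γ z = 2.673 × 96.9 × 23.0 = 5958 psf.

5960 psf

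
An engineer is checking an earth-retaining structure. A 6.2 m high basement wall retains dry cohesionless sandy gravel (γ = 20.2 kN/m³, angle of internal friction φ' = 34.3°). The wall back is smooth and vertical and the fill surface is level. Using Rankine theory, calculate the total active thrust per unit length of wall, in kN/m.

K_a = tan²(45° − φ/2) = 0.2792.
P_a = ½ K_a γ H² = 0.5 × 0.2792 × 20.2 × 6.2² = 108.4 kN/m.

108 kN/m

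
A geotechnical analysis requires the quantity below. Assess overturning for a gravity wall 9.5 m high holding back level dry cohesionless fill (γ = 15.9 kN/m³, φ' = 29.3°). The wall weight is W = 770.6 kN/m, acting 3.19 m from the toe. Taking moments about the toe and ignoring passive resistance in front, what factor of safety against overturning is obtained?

K_a = tan²(45° − 29.3°/2) = 0.3428.
P_a = ½K_aγH² = 0.5×0.3428×15.9×9.5² = 246.0 kN/m, acting at H/3 = 3.167 m above the base.
Overturning moment M_o = P_a × H/3 = 246.0 × 3.167 = 778.9.
Resisting moment M_r = W × 3.19 = 770.6 × 3.19 = 2458.
FS_overturning = M_r/M_o = 2458/778.9 = 3.156.

3.16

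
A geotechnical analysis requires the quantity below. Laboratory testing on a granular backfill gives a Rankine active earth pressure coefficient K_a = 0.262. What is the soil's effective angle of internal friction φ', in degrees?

K_a = tan²(45° − φ/2) ⇒ 45° − φ/2 = arctan(√0.262) = 27.11°.
φ = 2(45° − 27.11°) = 35.79°.

35.8°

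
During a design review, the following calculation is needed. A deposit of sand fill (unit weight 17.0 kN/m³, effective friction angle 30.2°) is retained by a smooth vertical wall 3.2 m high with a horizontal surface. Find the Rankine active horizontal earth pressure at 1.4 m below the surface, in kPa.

K_a = (1 − sin φ)/(1 + sin φ) = 0.3307.
σ_h = K_a γ z = 0.3307 × 17.0 × 1.4 = 7.870 kPa.

7.87 kPa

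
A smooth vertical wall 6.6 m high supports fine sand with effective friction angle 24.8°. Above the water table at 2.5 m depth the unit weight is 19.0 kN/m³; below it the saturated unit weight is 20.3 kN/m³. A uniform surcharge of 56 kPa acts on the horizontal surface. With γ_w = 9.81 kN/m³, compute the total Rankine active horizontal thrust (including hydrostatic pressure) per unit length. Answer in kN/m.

374 kN/m

K_a = tan²(45° − φ/2) = 0.4090.
γ' = 20.3 − 9.81 = 10.49 kN/m³. h₂ = H − d_w = 4.1 m.
σ'_h: at surface K_a·q = 22.90; at WT K_a(q+γd_w) = 42.33; at base K_a(q+γd_w+γ'h₂) = 59.92 kPa.
P₁ = ½(22.90+42.33)×2.5 = 81.54; P₂ = ½(42.33+59.92)×4.1 = 209.6; P_w = ½γ_w h₂² = 82.45.
Total = 81.54+209.6+82.45 = 373.6 kN/m.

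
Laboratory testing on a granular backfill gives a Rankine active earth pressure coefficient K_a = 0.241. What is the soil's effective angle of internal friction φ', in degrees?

37.7°

K_a = tan²(45° − φ/2) ⇒ 45° − φ/2 = arctan(√0.241) = 26.15°.
φ = 2(45° − 26.15°) = 37.71°.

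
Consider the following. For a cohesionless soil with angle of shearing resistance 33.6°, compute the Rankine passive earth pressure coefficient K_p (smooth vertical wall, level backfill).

3.48

K_p = (1 + sin φ)/(1 − sin φ) = tan²(45° + 33.6°/2) = 3.478.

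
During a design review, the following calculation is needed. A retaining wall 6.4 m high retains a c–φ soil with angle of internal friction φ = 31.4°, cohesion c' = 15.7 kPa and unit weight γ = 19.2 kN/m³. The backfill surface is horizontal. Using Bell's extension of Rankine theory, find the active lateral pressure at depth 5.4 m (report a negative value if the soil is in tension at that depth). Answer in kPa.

15.0 kPa

K_a = (1 − sin φ)/(1 + sin φ) = 0.3149.
σ_a = K_a γ z − 2c√K_a = 0.3149×19.2×5.4 − 2×15.7×0.5612 = 15.03 kPa.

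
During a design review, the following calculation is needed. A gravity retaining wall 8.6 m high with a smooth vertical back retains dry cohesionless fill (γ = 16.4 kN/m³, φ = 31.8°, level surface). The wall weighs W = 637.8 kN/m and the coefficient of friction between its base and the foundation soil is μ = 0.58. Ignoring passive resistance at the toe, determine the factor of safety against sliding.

K_a = tan²(45° − 31.8°/2) = 0.3098.
P_a = ½K_aγH² = 0.5×0.3098×16.4×8.6² = 187.9 kN/m, acting at H/3 = 2.867 m above the base.
FS_sliding = μW / P_a = 0.58×637.8 / 187.9 = 1.969.

1.97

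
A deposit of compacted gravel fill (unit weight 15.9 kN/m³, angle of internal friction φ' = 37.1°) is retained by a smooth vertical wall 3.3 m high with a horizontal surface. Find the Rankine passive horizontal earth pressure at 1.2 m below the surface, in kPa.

77.1 kPa

K_p = (1 + sin φ)/(1 − sin φ) = 4.040.
σ_h = K_p γ z = 4.040 × 15.9 × 1.2 = 77.09 kPa.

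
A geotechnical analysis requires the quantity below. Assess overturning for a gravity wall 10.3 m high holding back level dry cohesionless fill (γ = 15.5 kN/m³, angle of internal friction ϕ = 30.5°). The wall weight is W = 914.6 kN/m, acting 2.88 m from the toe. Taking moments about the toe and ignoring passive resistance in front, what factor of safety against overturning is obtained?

2.86

K_a = tan²(45° − 30.5°/2) = 0.3267.
P_a = ½K_aγH² = 0.5×0.3267×15.5×10.3² = 268.6 kN/m, acting at H/3 = 3.433 m above the base.
Overturning moment M_o = P_a × H/3 = 268.6 × 3.433 = 922.1.
Resisting moment M_r = W × 2.88 = 914.6 × 2.88 = 2634.
FS_overturning = M_r/M_o = 2634/922.1 = 2.856.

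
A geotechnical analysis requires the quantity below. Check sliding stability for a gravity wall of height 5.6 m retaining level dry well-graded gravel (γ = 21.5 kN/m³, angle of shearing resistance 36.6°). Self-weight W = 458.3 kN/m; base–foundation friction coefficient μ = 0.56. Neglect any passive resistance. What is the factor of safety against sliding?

3.01

K_a = tan²(45° − 36.6°/2) = 0.2530.
P_a = ½K_aγH² = 0.5×0.2530×21.5×5.6² = 85.28 kN/m, acting at H/3 = 1.867 m above the base.
FS_sliding = μW / P_a = 0.56×458.3 / 85.28 = 3.010.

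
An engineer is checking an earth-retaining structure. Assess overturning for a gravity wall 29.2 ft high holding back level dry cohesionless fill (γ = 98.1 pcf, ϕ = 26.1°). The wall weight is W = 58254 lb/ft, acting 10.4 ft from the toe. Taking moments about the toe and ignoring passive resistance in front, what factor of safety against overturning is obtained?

3.83

K_a = tan²(45° − 26.1°/2) = 0.3889.
P_a = ½K_aγH² = 0.5×0.3889×98.1×29.2² = 16270 lb/ft, acting at H/3 = 9.733 ft above the base.
Overturning moment M_o = P_a × H/3 = 16270 × 9.733 = 158300.
Resisting moment M_r = W × 10.4 = 58254 × 10.4 = 605800.
FS_overturning = M_r/M_o = 605800/158300 = 3.827.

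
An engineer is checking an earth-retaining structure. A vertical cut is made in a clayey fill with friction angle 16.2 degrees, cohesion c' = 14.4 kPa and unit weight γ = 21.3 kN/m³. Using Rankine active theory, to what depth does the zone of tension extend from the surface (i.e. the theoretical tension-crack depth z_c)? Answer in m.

K_a = tan²(45° − 16.2°/2) = 0.5637; √K_a = 0.7508.
The active pressure is zero where K_a γ z = 2c√K_a, so z_c = 2c/(γ√K_a) = 2×14.4/(21.3×0.7508) = 1.801 m.

1.80 m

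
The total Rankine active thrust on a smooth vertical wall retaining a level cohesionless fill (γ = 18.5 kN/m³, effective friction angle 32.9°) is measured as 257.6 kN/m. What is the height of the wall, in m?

9.70 m

K_a = 0.2960. P_a = ½ K_a γ H² ⇒ H = √(2P_a/(K_a γ)).
H = √(2×257.6/(0.2960×18.5)) = 9.699 m.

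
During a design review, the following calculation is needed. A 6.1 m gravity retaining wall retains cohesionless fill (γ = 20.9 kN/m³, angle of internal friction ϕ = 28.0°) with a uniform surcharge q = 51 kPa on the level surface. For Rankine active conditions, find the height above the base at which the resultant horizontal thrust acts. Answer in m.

K_a = 0.3610.
Triangular part P₁ = ½K_aγH² = 140.4 at H/3 = 2.033 m; rectangular part P₂ = K_a q H = 112.3 at H/2 = 3.050 m.
ȳ = (P₁·2.033 + P₂·3.050)/(P₁+P₂) = 2.485 m.

2.49 m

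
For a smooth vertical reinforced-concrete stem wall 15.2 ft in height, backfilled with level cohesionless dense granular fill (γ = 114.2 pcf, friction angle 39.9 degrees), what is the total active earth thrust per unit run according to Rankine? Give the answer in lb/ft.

K_a = tan²(45° − φ/2) = 0.2184.
P_a = ½ K_a γ H² = 0.5 × 0.2184 × 114.2 × 15.2² = 2882 lb/ft.

2880 lb/ft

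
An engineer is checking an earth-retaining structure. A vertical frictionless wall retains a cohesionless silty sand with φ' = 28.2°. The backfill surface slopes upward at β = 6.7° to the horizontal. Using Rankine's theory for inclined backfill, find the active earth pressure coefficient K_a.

0.366

K_a = cos β · (cos β − √(cos²β − cos²φ)) / (cos β + √(cos²β − cos²φ)).
cos β = 0.9932, cos φ = 0.8813, √(cos²β − cos²φ) = 0.4579.
K_a = 0.9932 × (0.9932 − 0.4579)/(0.9932 + 0.4579) = 0.3663.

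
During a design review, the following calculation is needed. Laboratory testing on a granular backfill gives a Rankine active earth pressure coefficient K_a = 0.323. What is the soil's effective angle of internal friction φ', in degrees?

K_a = tan²(45° − φ/2) ⇒ 45° − φ/2 = arctan(√0.323) = 29.61°.
φ = 2(45° − 29.61°) = 30.78°.

30.8°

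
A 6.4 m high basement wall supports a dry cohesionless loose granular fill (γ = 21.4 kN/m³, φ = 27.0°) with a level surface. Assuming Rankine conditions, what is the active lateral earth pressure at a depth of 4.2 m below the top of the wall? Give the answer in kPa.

K_a = (1 − sin φ)/(1 + sin φ) = 0.3755.
σ_h = K_a γ z = 0.3755 × 21.4 × 4.2 = 33.75 kPa.

33.8 kPa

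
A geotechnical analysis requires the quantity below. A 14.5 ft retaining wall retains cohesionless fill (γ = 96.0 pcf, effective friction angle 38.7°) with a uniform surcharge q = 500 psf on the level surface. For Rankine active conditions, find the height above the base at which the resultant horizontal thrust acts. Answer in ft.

K_a = 0.2306.
Triangular part P₁ = ½K_aγH² = 2327 at H/3 = 4.833 ft; rectangular part P₂ = K_a q H = 1672 at H/2 = 7.250 ft.
ȳ = (P₁·4.833 + P₂·7.250)/(P₁+P₂) = 5.844 ft.

5.84 ft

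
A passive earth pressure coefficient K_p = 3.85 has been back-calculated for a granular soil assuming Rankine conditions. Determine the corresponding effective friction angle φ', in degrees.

K_p = (1+sin φ)/(1−sin φ) ⇒ sin φ = (K_p − 1)/(K_p + 1) = 0.5876.
φ = arcsin(0.5876) = 35.99°.

36.0°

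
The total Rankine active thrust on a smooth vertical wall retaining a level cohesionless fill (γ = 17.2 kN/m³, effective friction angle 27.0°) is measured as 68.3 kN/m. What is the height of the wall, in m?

4.60 m

K_a = 0.3755. P_a = ½ K_a γ H² ⇒ H = √(2P_a/(K_a γ)).
H = √(2×68.3/(0.3755×17.2)) = 4.599 m.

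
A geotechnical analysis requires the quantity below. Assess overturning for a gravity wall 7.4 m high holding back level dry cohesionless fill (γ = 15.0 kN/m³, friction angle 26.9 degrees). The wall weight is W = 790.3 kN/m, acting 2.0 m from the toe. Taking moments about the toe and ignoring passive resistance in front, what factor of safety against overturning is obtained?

K_a = tan²(45° − 26.9°/2) = 0.3770.
P_a = ½K_aγH² = 0.5×0.3770×15.0×7.4² = 154.8 kN/m, acting at H/3 = 2.467 m above the base.
Overturning moment M_o = P_a × H/3 = 154.8 × 2.467 = 381.9.
Resisting moment M_r = W × 2.0 = 790.3 × 2.0 = 1581.
FS_overturning = M_r/M_o = 1581/381.9 = 4.139.

4.14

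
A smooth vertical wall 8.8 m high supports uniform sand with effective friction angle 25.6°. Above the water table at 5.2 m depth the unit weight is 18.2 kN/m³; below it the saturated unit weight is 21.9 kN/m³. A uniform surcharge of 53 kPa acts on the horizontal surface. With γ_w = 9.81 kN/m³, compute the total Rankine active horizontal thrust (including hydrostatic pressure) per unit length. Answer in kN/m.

512 kN/m

K_a = tan²(45° − φ/2) = 0.3966.
γ' = 21.9 − 9.81 = 12.09 kN/m³. h₂ = H − d_w = 3.6 m.
σ'_h: at surface K_a·q = 21.02; at WT K_a(q+γd_w) = 58.55; at base K_a(q+γd_w+γ'h₂) = 75.81 kPa.
P₁ = ½(21.02+58.55)×5.2 = 206.9; P₂ = ½(58.55+75.81)×3.6 = 241.8; P_w = ½γ_w h₂² = 63.57.
Total = 206.9+241.8+63.57 = 512.3 kN/m.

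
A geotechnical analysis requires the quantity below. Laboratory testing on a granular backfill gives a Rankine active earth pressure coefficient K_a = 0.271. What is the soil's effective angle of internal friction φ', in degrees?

35.0°

K_a = tan²(45° − φ/2) ⇒ 45° − φ/2 = arctan(√0.271) = 27.50°.
φ = 2(45° − 27.50°) = 35.00°.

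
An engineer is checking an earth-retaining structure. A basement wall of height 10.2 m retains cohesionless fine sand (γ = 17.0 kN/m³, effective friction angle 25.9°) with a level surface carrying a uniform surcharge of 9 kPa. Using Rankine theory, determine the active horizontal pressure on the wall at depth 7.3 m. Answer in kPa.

52.2 kPa

K_a = (1 − sin φ)/(1 + sin φ) = 0.3920.
σ_v = γz + q = 17.0 × 7.3 + 9 = 133.1 kPa.
σ_h = K_a σ_v = 0.3920 × 133.1 = 52.17 kPa.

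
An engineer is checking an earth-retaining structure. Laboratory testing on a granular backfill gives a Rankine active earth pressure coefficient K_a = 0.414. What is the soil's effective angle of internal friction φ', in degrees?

K_a = tan²(45° − φ/2) ⇒ 45° − φ/2 = arctan(√0.414) = 32.76°.
φ = 2(45° − 32.76°) = 24.48°.

24.5°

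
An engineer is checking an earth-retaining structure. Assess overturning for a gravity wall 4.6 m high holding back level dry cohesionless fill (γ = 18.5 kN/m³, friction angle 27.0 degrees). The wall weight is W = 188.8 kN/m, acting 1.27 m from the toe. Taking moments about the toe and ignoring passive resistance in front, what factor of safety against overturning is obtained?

2.13

K_a = tan²(45° − 27.0°/2) = 0.3755.
P_a = ½K_aγH² = 0.5×0.3755×18.5×4.6² = 73.50 kN/m, acting at H/3 = 1.533 m above the base.
Overturning moment M_o = P_a × H/3 = 73.50 × 1.533 = 112.7.
Resisting moment M_r = W × 1.27 = 188.8 × 1.27 = 239.8.
FS_overturning = M_r/M_o = 239.8/112.7 = 2.128.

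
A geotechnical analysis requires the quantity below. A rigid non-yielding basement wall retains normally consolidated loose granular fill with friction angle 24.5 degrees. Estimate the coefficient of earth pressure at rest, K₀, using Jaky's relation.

K₀ = 1 − sin φ' = 1 − sin 24.5° = 0.5853.

0.585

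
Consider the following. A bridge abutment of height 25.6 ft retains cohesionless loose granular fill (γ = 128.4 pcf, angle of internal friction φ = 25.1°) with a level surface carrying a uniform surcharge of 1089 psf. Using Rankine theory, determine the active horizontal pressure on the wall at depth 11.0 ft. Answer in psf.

1010 psf

K_a = (1 − sin φ)/(1 + sin φ) = 0.4043.
σ_v = γz + q = 128.4 × 11.0 + 1089 = 2501 psf.
σ_h = K_a σ_v = 0.4043 × 2501 = 1011 psf.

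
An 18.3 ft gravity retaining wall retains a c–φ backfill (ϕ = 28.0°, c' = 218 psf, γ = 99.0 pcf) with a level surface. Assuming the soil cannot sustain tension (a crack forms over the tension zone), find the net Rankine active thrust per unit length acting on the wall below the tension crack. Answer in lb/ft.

K_a = 0.3610; √K_a = 0.6009.
Tension-crack depth z_c = 2c/(γ√K_a) = 2×218/(99.0×0.6009) = 7.330 ft.
σ_a at base = K_a γ H − 2c√K_a = 0.3610×99.0×18.3 − 2×218×0.6009 = 392.1 psf.
P_a = ½ × 392.1 × (H − z_c) = 0.5×392.1×10.97 = 2151 lb/ft.

2150 lb/ft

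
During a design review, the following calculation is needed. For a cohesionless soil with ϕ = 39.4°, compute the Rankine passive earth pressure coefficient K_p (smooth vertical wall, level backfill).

K_p = (1 + sin φ)/(1 − sin φ) = tan²(45° + 39.4°/2) = 4.475.

4.48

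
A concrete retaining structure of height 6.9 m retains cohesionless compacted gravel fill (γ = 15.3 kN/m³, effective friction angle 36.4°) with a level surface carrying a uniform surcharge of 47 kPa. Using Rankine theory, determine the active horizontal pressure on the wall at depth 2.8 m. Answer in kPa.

22.9 kPa

K_a = (1 − sin φ)/(1 + sin φ) = 0.2552.
σ_v = γz + q = 15.3 × 2.8 + 47 = 89.84 kPa.
σ_h = K_a σ_v = 0.2552 × 89.84 = 22.92 kPa.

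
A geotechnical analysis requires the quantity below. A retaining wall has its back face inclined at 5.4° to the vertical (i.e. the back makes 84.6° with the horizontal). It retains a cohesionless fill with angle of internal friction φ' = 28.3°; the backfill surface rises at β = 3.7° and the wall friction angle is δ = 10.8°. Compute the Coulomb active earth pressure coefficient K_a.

0.384

K_a = sin²(α+φ) / [sin²α · sin(α−δ) · (1 + √{sin(φ+δ)sin(φ−β) / (sin(α−δ)sin(α+β))})²].
With α = 84.6°, φ = 28.3°, δ = 10.8°, β = 3.7°: K_a = 0.3844.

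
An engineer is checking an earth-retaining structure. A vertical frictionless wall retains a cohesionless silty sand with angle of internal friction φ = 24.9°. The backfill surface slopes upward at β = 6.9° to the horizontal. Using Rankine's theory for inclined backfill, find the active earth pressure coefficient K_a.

K_a = cos β · (cos β − √(cos²β − cos²φ)) / (cos β + √(cos²β − cos²φ)).
cos β = 0.9928, cos φ = 0.9070, √(cos²β − cos²φ) = 0.4035.
K_a = 0.9928 × (0.9928 − 0.4035)/(0.9928 + 0.4035) = 0.4189.

0.419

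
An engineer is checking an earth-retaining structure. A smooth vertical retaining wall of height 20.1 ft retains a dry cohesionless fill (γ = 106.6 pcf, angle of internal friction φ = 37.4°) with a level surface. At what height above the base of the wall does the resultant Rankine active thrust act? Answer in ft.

6.70 ft

K_a = 0.2443.
The pressure distribution is triangular, so the resultant acts at H/3 above the base = 20.1/3 = 6.700 ft.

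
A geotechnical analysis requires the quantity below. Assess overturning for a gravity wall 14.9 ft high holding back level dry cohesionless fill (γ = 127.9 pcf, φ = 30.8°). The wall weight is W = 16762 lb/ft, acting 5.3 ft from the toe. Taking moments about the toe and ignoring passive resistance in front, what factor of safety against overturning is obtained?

K_a = tan²(45° − 30.8°/2) = 0.3227.
P_a = ½K_aγH² = 0.5×0.3227×127.9×14.9² = 4582 lb/ft, acting at H/3 = 4.967 ft above the base.
Overturning moment M_o = P_a × H/3 = 4582 × 4.967 = 22760.
Resisting moment M_r = W × 5.3 = 16762 × 5.3 = 88840.
FS_overturning = M_r/M_o = 88840/22760 = 3.904.

3.90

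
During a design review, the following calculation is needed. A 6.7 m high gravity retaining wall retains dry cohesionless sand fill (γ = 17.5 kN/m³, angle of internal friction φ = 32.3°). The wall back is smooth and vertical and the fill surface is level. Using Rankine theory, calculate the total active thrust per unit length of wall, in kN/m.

K_a = tan²(45° − φ/2) = 0.3035.
P_a = ½ K_a γ H² = 0.5 × 0.3035 × 17.5 × 6.7² = 119.2 kN/m.

119 kN/m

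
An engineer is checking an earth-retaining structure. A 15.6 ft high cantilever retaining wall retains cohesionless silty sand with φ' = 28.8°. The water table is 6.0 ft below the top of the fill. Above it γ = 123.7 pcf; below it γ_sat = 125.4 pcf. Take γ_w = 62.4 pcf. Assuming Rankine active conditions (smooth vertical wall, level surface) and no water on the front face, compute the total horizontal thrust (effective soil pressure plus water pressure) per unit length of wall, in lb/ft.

K_a = tan²(45° − φ/2) = 0.3498.
γ' = 125.4 − 62.4 = 63.00 pcf. Depth below WT = 9.6 ft.
σ'_h at WT = K_a γ d_w = 259.6 psf; at base = 259.6 + K_a γ' × 9.6 = 471.1 psf.
P₁ (0–6.0 ft) = ½×259.6×6.0 = 778.8. P₂ (6.0–15.6 ft) = ½(259.6+471.1)×9.6 = 3507.
P_w = ½ γ_w h₂² = 0.5×62.4×9.6² = 2875. Total = 778.8+3507+2875 = 7162 lb/ft.

7160 lb/ft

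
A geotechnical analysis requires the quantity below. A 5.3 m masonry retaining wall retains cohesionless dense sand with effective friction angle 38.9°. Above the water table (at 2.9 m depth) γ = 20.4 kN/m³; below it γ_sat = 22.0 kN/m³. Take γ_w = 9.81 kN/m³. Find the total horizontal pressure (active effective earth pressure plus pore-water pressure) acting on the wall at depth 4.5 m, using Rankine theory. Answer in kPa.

K_a = (1 − sin φ)/(1 + sin φ) = 0.2285.
γ' = 22.0 − 9.81 = 12.19 kN/m³.
Effective vertical stress at 4.5 m: σ'_v = 20.4×2.9 + 12.19×1.60 = 78.66 kPa.
σ'_h = K_a σ'_v = 0.2285 × 78.66 = 17.98 kPa; u = γ_w × 1.60 = 15.70 kPa.
Total σ_h = 17.98 + 15.70 = 33.67 kPa.

33.7 kPa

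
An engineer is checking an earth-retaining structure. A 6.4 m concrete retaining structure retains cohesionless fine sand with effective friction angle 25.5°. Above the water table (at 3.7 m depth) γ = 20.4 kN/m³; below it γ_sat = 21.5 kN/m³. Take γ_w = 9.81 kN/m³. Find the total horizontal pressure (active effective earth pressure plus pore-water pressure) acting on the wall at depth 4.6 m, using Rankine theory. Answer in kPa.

K_a = (1 − sin φ)/(1 + sin φ) = 0.3981.
γ' = 21.5 − 9.81 = 11.69 kN/m³.
Effective vertical stress at 4.6 m: σ'_v = 20.4×3.7 + 11.69×0.900 = 86.00 kPa.
σ'_h = K_a σ'_v = 0.3981 × 86.00 = 34.24 kPa; u = γ_w × 0.900 = 8.829 kPa.
Total σ_h = 34.24 + 8.829 = 43.07 kPa.

43.1 kPa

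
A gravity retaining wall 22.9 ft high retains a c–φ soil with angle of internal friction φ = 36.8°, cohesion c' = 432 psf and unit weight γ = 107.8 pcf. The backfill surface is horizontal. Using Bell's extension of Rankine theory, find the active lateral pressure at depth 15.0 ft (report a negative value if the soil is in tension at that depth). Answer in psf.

K_a = (1 − sin φ)/(1 + sin φ) = 0.2508.
σ_a = K_a γ z − 2c√K_a = 0.2508×107.8×15.0 − 2×432×0.5008 = -27.17 psf.

-27.2 psf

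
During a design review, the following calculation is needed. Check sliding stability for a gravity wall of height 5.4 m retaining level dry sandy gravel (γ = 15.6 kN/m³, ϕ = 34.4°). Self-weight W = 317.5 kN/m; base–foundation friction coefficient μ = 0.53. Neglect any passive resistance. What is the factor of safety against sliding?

K_a = tan²(45° − 34.4°/2) = 0.2780.
P_a = ½K_aγH² = 0.5×0.2780×15.6×5.4² = 63.23 kN/m, acting at H/3 = 1.800 m above the base.
FS_sliding = μW / P_a = 0.53×317.5 / 63.23 = 2.661.

2.66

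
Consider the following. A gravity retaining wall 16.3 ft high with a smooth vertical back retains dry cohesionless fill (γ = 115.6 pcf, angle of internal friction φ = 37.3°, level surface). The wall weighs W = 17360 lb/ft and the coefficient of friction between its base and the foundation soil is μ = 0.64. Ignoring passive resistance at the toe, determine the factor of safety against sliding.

2.95

K_a = tan²(45° − 37.3°/2) = 0.2453.
P_a = ½K_aγH² = 0.5×0.2453×115.6×16.3² = 3768 lb/ft, acting at H/3 = 5.433 ft above the base.
FS_sliding = μW / P_a = 0.64×17360 / 3768 = 2.949.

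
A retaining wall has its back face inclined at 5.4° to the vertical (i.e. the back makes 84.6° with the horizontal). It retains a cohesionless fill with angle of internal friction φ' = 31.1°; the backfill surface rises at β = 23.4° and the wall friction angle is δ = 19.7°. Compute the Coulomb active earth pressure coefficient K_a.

0.498

K_a = sin²(α+φ) / [sin²α · sin(α−δ) · (1 + √{sin(φ+δ)sin(φ−β) / (sin(α−δ)sin(α+β))})²].
With α = 84.6°, φ = 31.1°, δ = 19.7°, β = 23.4°: K_a = 0.4984.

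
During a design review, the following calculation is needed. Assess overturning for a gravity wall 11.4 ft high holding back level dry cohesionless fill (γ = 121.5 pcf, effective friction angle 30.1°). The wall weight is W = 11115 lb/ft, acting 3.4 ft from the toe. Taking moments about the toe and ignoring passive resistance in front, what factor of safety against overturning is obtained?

3.79

K_a = tan²(45° − 30.1°/2) = 0.3320.
P_a = ½K_aγH² = 0.5×0.3320×121.5×11.4² = 2621 lb/ft, acting at H/3 = 3.800 ft above the base.
Overturning moment M_o = P_a × H/3 = 2621 × 3.800 = 9960.
Resisting moment M_r = W × 3.4 = 11115 × 3.4 = 37790.
FS_overturning = M_r/M_o = 37790/9960 = 3.794.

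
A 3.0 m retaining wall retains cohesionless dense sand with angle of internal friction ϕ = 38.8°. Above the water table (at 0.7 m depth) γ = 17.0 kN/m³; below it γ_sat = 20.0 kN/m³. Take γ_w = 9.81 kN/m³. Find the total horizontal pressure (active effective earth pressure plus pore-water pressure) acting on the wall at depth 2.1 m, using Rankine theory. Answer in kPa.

K_a = (1 − sin φ)/(1 + sin φ) = 0.2296.
γ' = 20.0 − 9.81 = 10.19 kN/m³.
Effective vertical stress at 2.1 m: σ'_v = 17.0×0.7 + 10.19×1.40 = 26.17 kPa.
σ'_h = K_a σ'_v = 0.2296 × 26.17 = 6.007 kPa; u = γ_w × 1.40 = 13.73 kPa.
Total σ_h = 6.007 + 13.73 = 19.74 kPa.

19.7 kPa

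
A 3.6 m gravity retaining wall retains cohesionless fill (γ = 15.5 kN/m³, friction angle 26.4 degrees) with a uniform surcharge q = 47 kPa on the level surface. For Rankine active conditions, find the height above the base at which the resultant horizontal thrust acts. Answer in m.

K_a = 0.3844.
Triangular part P₁ = ½K_aγH² = 38.61 at H/3 = 1.200 m; rectangular part P₂ = K_a q H = 65.05 at H/2 = 1.800 m.
ȳ = (P₁·1.200 + P₂·1.800)/(P₁+P₂) = 1.577 m.

1.58 m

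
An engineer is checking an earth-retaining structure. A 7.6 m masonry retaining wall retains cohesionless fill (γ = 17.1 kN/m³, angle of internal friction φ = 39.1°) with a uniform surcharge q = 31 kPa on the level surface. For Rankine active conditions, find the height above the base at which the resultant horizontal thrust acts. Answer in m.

K_a = 0.2265.
Triangular part P₁ = ½K_aγH² = 111.8 at H/3 = 2.533 m; rectangular part P₂ = K_a q H = 53.36 at H/2 = 3.800 m.
ȳ = (P₁·2.533 + P₂·3.800)/(P₁+P₂) = 2.942 m.

2.94 m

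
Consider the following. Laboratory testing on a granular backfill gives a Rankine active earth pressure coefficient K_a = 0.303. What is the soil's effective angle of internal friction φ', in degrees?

32.3°

K_a = tan²(45° − φ/2) ⇒ 45° − φ/2 = arctan(√0.303) = 28.83°.
φ = 2(45° − 28.83°) = 32.34°.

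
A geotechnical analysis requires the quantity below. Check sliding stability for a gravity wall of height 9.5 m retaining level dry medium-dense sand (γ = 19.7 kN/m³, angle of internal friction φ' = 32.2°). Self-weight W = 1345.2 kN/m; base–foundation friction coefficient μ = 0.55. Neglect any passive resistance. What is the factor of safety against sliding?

2.73

K_a = tan²(45° − 32.2°/2) = 0.3047.
P_a = ½K_aγH² = 0.5×0.3047×19.7×9.5² = 270.9 kN/m, acting at H/3 = 3.167 m above the base.
FS_sliding = μW / P_a = 0.55×1345.2 / 270.9 = 2.731.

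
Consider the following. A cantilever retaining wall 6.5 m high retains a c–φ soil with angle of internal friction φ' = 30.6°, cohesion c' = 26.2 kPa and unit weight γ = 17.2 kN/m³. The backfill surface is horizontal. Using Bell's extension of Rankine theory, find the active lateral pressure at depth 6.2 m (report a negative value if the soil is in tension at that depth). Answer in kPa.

4.81 kPa

K_a = (1 − sin φ)/(1 + sin φ) = 0.3253.
σ_a = K_a γ z − 2c√K_a = 0.3253×17.2×6.2 − 2×26.2×0.5704 = 4.806 kPa.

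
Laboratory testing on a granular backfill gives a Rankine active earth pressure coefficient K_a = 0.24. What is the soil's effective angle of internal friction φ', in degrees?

K_a = tan²(45° − φ/2) ⇒ 45° − φ/2 = arctan(√0.24) = 26.10°.
φ = 2(45° − 26.10°) = 37.80°.

37.8°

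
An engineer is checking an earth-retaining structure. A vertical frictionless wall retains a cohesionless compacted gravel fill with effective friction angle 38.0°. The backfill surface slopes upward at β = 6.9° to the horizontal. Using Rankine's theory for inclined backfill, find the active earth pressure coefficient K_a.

0.242

K_a = cos β · (cos β − √(cos²β − cos²φ)) / (cos β + √(cos²β − cos²φ)).
cos β = 0.9928, cos φ = 0.7880, √(cos²β − cos²φ) = 0.6038.
K_a = 0.9928 × (0.9928 − 0.6038)/(0.9928 + 0.6038) = 0.2418.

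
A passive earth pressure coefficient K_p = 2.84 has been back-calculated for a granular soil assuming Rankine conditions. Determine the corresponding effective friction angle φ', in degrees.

28.6°

K_p = (1+sin φ)/(1−sin φ) ⇒ sin φ = (K_p − 1)/(K_p + 1) = 0.4792.
φ = arcsin(0.4792) = 28.63°.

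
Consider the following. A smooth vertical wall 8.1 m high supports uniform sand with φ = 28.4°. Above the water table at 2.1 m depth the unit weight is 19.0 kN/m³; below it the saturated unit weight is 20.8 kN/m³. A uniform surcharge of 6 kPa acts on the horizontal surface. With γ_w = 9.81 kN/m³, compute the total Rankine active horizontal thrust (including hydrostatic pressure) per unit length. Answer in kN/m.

K_a = tan²(45° − φ/2) = 0.3554.
γ' = 20.8 − 9.81 = 10.99 kN/m³. h₂ = H − d_w = 6.0 m.
σ'_h: at surface K_a·q = 2.132; at WT K_a(q+γd_w) = 16.31; at base K_a(q+γd_w+γ'h₂) = 39.74 kPa.
P₁ = ½(2.132+16.31)×2.1 = 19.37; P₂ = ½(16.31+39.74)×6.0 = 168.2; P_w = ½γ_w h₂² = 176.6.
Total = 19.37+168.2+176.6 = 364.1 kN/m.

364 kN/m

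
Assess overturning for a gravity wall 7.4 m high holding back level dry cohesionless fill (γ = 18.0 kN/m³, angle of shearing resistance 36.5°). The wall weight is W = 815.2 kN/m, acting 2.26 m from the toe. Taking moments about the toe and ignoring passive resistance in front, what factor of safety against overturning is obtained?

5.97

K_a = tan²(45° − 36.5°/2) = 0.2541.
P_a = ½K_aγH² = 0.5×0.2541×18.0×7.4² = 125.2 kN/m, acting at H/3 = 2.467 m above the base.
Overturning moment M_o = P_a × H/3 = 125.2 × 2.467 = 308.9.
Resisting moment M_r = W × 2.26 = 815.2 × 2.26 = 1842.
FS_overturning = M_r/M_o = 1842/308.9 = 5.965.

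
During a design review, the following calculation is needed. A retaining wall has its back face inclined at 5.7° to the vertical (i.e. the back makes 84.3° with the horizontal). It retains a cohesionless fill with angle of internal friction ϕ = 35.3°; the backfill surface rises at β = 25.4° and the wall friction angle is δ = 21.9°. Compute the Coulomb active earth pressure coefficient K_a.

K_a = sin²(α+φ) / [sin²α · sin(α−δ) · (1 + √{sin(φ+δ)sin(φ−β) / (sin(α−δ)sin(α+β))})²].
With α = 84.3°, φ = 35.3°, δ = 21.9°, β = 25.4°: K_a = 0.4296.

0.430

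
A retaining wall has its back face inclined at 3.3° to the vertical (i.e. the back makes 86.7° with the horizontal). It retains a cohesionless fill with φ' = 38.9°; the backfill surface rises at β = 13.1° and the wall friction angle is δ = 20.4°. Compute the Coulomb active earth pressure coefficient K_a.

0.268

K_a = sin²(α+φ) / [sin²α · sin(α−δ) · (1 + √{sin(φ+δ)sin(φ−β) / (sin(α−δ)sin(α+β))})²].
With α = 86.7°, φ = 38.9°, δ = 20.4°, β = 13.1°: K_a = 0.2680.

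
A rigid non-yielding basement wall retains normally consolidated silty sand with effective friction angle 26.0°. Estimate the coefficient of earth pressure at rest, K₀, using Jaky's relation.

0.562

K₀ = 1 − sin φ' = 1 − sin 26.0° = 0.5616.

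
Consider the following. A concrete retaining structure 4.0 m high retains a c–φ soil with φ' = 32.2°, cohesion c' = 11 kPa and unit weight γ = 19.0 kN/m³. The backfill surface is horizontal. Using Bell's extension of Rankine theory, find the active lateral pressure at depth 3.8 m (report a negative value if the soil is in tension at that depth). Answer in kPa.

K_a = (1 − sin φ)/(1 + sin φ) = 0.3047.
σ_a = K_a γ z − 2c√K_a = 0.3047×19.0×3.8 − 2×11×0.5520 = 9.857 kPa.

9.86 kPa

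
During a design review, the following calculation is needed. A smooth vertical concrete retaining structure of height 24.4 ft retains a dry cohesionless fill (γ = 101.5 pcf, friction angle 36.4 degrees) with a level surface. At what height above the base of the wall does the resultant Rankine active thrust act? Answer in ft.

K_a = 0.2552.
The pressure distribution is triangular, so the resultant acts at H/3 above the base = 24.4/3 = 8.133 ft.

8.13 ft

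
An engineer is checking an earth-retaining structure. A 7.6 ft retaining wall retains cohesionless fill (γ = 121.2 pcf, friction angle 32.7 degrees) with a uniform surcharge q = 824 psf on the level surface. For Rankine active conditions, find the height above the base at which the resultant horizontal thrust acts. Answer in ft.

3.35 ft

K_a = 0.2985.
Triangular part P₁ = ½K_aγH² = 1045 at H/3 = 2.533 ft; rectangular part P₂ = K_a q H = 1869 at H/2 = 3.800 ft.
ȳ = (P₁·2.533 + P₂·3.800)/(P₁+P₂) = 3.346 ft.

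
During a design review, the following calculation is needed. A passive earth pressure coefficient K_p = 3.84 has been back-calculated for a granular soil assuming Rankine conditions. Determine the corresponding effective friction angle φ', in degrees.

K_p = (1+sin φ)/(1−sin φ) ⇒ sin φ = (K_p − 1)/(K_p + 1) = 0.5868.
φ = arcsin(0.5868) = 35.93°.

35.9°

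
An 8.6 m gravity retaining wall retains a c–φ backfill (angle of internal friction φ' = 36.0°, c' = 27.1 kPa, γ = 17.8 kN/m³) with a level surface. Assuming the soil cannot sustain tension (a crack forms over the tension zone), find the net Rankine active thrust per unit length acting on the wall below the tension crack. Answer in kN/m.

15.9 kN/m

K_a = 0.2596; √K_a = 0.5095.
Tension-crack depth z_c = 2c/(γ√K_a) = 2×27.1/(17.8×0.5095) = 5.976 m.
σ_a at base = K_a γ H − 2c√K_a = 0.2596×17.8×8.6 − 2×27.1×0.5095 = 12.13 kPa.
P_a = ½ × 12.13 × (H − z_c) = 0.5×12.13×2.624 = 15.91 kN/m.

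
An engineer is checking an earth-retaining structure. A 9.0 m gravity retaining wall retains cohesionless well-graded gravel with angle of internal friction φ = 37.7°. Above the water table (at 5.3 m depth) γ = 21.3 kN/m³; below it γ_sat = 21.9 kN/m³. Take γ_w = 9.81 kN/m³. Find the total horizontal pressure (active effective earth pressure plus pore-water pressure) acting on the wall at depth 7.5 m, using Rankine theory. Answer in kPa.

55.2 kPa

K_a = (1 − sin φ)/(1 + sin φ) = 0.2411.
γ' = 21.9 − 9.81 = 12.09 kN/m³.
Effective vertical stress at 7.5 m: σ'_v = 21.3×5.3 + 12.09×2.20 = 139.5 kPa.
σ'_h = K_a σ'_v = 0.2411 × 139.5 = 33.62 kPa; u = γ_w × 2.20 = 21.58 kPa.
Total σ_h = 33.62 + 21.58 = 55.21 kPa.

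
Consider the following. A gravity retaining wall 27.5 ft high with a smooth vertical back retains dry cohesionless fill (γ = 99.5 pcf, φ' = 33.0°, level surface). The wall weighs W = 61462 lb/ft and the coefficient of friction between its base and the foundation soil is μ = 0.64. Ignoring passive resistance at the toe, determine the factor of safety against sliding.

3.55

K_a = tan²(45° − 33.0°/2) = 0.2948.
P_a = ½K_aγH² = 0.5×0.2948×99.5×27.5² = 11090 lb/ft, acting at H/3 = 9.167 ft above the base.
FS_sliding = μW / P_a = 0.64×61462 / 11090 = 3.546.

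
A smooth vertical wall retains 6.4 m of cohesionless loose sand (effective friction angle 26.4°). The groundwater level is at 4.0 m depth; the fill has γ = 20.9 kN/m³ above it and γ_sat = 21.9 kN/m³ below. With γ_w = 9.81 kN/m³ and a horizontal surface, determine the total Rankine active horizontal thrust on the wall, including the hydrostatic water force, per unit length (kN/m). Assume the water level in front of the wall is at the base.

K_a = tan²(45° − φ/2) = 0.3844.
γ' = 21.9 − 9.81 = 12.09 kN/m³. Depth below WT = 2.4 m.
σ'_h at WT = K_a γ d_w = 32.14 kPa; at base = 32.14 + K_a γ' × 2.4 = 43.29 kPa.
P₁ (0–4.0 m) = ½×32.14×4.0 = 64.28. P₂ (4.0–6.4 m) = ½(32.14+43.29)×2.4 = 90.52.
P_w = ½ γ_w h₂² = 0.5×9.81×2.4² = 28.25. Total = 64.28+90.52+28.25 = 183.0 kN/m.

183 kN/m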